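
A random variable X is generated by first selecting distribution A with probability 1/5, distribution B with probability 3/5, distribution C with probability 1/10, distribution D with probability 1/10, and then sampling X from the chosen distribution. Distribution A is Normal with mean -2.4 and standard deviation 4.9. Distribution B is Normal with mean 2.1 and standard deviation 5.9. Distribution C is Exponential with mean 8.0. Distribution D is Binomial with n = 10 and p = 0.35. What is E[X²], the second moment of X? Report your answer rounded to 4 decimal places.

43.7385

For each component E[X²] = Var + (mean)², giving A: 29.77; B: 39.22; C: 128; D: 14.525.
Overall E[X²] = 0.2·29.77 + 0.6·39.22 + 0.1·128 + 0.1·14.525 = 43.7385.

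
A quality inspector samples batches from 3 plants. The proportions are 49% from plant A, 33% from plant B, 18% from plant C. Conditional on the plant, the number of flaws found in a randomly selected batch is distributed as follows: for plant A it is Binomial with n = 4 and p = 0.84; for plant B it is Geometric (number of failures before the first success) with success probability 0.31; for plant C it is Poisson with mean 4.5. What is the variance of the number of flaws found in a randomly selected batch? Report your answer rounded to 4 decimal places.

Per component, A: μ=3.36, E[X²]=11.8272; B: μ=2.22581, E[X²]=12.1342; C: μ=4.5, E[X²]=24.75.
E[X] = 0.49·3.36 + 0.33·2.22581 + 0.18·4.5 = 3.19092.
E[X²] = 0.49·11.8272 + 0.33·12.1342 + 0.18·24.75 = 14.2546.
Var(X) = E[X²] − (E[X])² = 14.2546 − 10.1819 = 4.07268.

4.0727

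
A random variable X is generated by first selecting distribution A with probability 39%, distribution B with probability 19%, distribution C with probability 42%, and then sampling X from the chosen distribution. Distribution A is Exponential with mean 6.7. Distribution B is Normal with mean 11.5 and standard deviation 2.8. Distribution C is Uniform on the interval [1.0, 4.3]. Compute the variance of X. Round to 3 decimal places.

30.022

Per component, A: μ=6.7, E[X²]=89.78; B: μ=11.5, E[X²]=140.09; C: μ=2.65, E[X²]=7.93.
E[X] = 0.39·6.7 + 0.19·11.5 + 0.42·2.65 = 5.911.
E[X²] = 0.39·89.78 + 0.19·140.09 + 0.42·7.93 = 64.9619.
Var(X) = E[X²] − (E[X])² = 64.9619 − 34.9399 = 30.022.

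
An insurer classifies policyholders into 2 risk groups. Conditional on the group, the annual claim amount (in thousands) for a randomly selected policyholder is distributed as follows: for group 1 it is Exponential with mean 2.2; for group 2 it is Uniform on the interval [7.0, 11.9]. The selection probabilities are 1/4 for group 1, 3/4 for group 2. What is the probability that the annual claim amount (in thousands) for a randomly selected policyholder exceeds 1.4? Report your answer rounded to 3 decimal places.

0.882

Conditional on each group, P(X > 1.4): 1: 0.529213; 2: 1.
By total probability, P(X > 1.4) = 0.25·0.529213 + 0.75·1 = 0.882303.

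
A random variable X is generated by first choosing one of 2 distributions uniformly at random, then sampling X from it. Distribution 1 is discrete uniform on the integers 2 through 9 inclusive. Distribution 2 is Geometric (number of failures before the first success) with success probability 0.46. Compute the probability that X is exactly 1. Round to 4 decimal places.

Conditional on each component, P(X = 1): 1: 0; 2: 0.2484.
By total probability, P(X = 1) = 0.5·0 + 0.5·0.2484 = 0.1242.

0.1242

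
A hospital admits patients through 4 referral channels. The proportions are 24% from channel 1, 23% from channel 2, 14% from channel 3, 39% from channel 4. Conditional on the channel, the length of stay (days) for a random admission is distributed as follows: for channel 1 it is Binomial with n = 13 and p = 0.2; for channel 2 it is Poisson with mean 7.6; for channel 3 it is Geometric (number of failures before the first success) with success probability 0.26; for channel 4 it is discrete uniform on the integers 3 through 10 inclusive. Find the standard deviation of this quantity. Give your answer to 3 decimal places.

Per component, 1: μ=2.6, E[X²]=8.84; 2: μ=7.6, E[X²]=65.36; 3: μ=2.84615, E[X²]=19.0473; 4: μ=6.5, E[X²]=47.5.
E[X] = 0.24·2.6 + 0.23·7.6 + 0.14·2.84615 + 0.39·6.5 = 5.30546.
E[X²] = 0.24·8.84 + 0.23·65.36 + 0.14·19.0473 + 0.39·47.5 = 38.346.
Var(X) = E[X²] − (E[X])² = 38.346 − 28.1479 = 10.1981.
SD(X) = √10.1981 = 3.19345.

3.193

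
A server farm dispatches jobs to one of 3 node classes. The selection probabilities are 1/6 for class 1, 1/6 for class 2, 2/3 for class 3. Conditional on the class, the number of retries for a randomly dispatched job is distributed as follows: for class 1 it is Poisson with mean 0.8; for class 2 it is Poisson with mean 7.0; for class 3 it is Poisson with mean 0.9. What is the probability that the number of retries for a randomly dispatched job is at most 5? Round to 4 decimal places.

0.8832

Conditional on each class, P(X ≤ 5): 1: 0.999816; 2: 0.300708; 3: 0.999657.
By total probability, P(X ≤ 5) = 0.166667·0.999816 + 0.166667·0.300708 + 0.666667·0.999657 = 0.883192.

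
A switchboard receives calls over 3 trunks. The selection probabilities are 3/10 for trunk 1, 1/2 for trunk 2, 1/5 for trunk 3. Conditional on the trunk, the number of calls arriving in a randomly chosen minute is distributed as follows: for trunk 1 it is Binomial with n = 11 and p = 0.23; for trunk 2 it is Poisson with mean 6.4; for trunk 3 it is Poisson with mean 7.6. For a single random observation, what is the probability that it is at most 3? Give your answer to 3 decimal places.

Conditional on each trunk, P(X ≤ 3): 1: 0.766705; 2: 0.118919; 3: 0.0553713.
By total probability, P(X ≤ 3) = 0.3·0.766705 + 0.5·0.118919 + 0.2·0.0553713 = 0.300545.

0.301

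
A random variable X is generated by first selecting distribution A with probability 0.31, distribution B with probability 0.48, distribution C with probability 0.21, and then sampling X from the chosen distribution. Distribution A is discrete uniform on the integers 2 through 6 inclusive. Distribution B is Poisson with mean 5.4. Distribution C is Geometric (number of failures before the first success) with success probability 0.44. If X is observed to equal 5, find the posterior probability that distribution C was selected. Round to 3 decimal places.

Likelihoods P(X=5 | ·): A: 0.2; B: 0.172821; C: 0.0242322.
Posterior ∝ prior × likelihood. Numerator for C: 0.21·0.0242322 = 0.00508876.
Normalizing constant: 0.31·0.2 + 0.48·0.172821 + 0.21·0.0242322 = 0.150043.
P(C | observation) = 0.00508876 / 0.150043 = 0.0339154.

0.034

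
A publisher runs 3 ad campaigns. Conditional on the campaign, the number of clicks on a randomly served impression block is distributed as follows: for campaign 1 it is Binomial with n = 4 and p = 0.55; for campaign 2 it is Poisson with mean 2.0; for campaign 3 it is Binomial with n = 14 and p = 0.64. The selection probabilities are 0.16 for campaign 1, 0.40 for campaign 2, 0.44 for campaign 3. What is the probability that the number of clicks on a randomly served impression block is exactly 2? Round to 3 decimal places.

Conditional on each campaign, P(X = 2): 1: 0.367538; 2: 0.270671; 3: 0.000176617.
By total probability, P(X = 2) = 0.16·0.367538 + 0.4·0.270671 + 0.44·0.000176617 = 0.167152.

0.167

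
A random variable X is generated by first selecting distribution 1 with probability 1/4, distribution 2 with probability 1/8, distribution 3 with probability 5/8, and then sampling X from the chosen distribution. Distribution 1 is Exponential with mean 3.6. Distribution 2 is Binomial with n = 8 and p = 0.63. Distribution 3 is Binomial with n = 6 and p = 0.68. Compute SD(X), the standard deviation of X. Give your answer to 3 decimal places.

2.112

Per component, 1: μ=3.6, E[X²]=25.92; 2: μ=5.04, E[X²]=27.2664; 3: μ=4.08, E[X²]=17.952.
E[X] = 0.25·3.6 + 0.125·5.04 + 0.625·4.08 = 4.08.
E[X²] = 0.25·25.92 + 0.125·27.2664 + 0.625·17.952 = 21.1083.
Var(X) = E[X²] − (E[X])² = 21.1083 − 16.6464 = 4.4619.
SD(X) = √4.4619 = 2.11232.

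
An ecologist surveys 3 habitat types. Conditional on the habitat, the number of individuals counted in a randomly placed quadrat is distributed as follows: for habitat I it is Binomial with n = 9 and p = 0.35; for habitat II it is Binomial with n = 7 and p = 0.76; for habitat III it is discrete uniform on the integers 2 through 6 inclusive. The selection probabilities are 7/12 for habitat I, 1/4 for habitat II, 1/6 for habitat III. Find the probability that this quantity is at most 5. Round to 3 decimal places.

Conditional on each habitat, P(X ≤ 5): I: 0.946412; II: 0.529812; III: 0.8.
By total probability, P(X ≤ 5) = 0.583333·0.946412 + 0.25·0.529812 + 0.166667·0.8 = 0.81786.

0.818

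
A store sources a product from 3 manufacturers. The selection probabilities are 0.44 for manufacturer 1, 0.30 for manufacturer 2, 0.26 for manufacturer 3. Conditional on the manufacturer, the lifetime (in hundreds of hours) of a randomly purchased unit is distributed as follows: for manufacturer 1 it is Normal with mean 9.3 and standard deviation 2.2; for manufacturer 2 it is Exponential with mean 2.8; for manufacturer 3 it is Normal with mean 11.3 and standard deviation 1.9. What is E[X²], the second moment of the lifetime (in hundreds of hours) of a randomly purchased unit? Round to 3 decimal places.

79.027

For each component E[X²] = Var + (mean)², giving 1: 91.33; 2: 15.68; 3: 131.3.
Overall E[X²] = 0.44·91.33 + 0.3·15.68 + 0.26·131.3 = 79.0272.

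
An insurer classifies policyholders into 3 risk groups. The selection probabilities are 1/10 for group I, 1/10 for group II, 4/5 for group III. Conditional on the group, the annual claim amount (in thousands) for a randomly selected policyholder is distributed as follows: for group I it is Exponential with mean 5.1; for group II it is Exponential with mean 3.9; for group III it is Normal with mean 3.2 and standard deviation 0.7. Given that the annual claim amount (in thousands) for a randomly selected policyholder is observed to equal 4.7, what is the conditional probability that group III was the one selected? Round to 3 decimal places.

Likelihoods f(4.7 | ·): I: 0.0780185; II: 0.0768343; III: 0.057373.
Posterior ∝ prior × likelihood. Numerator for III: 0.8·0.057373 = 0.0458984.
Normalizing constant: 0.1·0.0780185 + 0.1·0.0768343 + 0.8·0.057373 = 0.0613837.
P(III | observation) = 0.0458984 / 0.0613837 = 0.74773.

0.748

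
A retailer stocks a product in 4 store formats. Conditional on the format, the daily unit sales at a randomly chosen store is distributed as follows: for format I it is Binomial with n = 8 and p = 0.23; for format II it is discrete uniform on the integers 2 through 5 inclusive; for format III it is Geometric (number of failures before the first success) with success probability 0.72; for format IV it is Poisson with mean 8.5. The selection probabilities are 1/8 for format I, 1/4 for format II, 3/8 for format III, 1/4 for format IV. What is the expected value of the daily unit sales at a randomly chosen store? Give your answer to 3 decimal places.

3.376

Component means — I: 1.84; II: 3.5; III: 0.388889; IV: 8.5.
E[X] = 0.125·1.84 + 0.25·3.5 + 0.375·0.388889 + 0.25·8.5 = 3.37583.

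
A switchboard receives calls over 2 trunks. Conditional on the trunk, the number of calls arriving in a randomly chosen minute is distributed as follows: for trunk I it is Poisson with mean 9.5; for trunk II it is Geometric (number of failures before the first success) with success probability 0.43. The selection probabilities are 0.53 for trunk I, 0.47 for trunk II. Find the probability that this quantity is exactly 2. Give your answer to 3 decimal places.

Conditional on each trunk, P(X = 2): I: 0.00337769; II: 0.139707.
By total probability, P(X = 2) = 0.53·0.00337769 + 0.47·0.139707 = 0.0674525.

0.067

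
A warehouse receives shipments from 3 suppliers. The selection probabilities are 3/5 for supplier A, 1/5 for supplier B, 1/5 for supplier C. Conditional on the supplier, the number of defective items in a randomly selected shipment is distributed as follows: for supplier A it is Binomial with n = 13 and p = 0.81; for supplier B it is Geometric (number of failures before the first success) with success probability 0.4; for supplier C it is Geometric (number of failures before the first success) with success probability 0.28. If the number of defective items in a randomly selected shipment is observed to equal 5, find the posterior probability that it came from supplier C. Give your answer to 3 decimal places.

0.619

Likelihoods P(X=5 | ·): A: 0.000762136; B: 0.031104; C: 0.0541777.
Posterior ∝ prior × likelihood. Numerator for C: 0.2·0.0541777 = 0.0108355.
Normalizing constant: 0.6·0.000762136 + 0.2·0.031104 + 0.2·0.0541777 = 0.0175136.
P(C | observation) = 0.0108355 / 0.0175136 = 0.618692.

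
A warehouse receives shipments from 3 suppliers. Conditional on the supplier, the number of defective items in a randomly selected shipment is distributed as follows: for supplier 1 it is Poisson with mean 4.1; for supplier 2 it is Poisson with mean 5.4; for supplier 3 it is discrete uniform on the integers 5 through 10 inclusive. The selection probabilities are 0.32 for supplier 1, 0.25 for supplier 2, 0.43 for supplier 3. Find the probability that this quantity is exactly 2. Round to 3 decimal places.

Conditional on each supplier, P(X = 2): 1: 0.139293; 2: 0.0658518; 3: 0.
By total probability, P(X = 2) = 0.32·0.139293 + 0.25·0.0658518 + 0.43·0 = 0.0610368.

0.061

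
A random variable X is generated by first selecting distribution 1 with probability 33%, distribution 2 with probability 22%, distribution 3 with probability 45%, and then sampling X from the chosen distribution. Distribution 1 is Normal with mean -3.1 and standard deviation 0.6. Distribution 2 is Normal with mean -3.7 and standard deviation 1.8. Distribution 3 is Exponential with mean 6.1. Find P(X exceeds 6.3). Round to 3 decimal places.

Conditional on each component, P(X > 6.3): 1: 0; 2: 1.38365e-08; 3: 0.356013.
By total probability, P(X > 6.3) = 0.33·0 + 0.22·1.38365e-08 + 0.45·0.356013 = 0.160206.

0.160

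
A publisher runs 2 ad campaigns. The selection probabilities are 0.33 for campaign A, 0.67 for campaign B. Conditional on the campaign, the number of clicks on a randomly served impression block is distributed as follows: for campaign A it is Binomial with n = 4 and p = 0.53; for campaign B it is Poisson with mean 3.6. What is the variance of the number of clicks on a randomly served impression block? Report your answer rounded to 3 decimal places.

3.225

Per component, A: μ=2.12, E[X²]=5.4908; B: μ=3.6, E[X²]=16.56.
E[X] = 0.33·2.12 + 0.67·3.6 = 3.1116.
E[X²] = 0.33·5.4908 + 0.67·16.56 = 12.9072.
Var(X) = E[X²] − (E[X])² = 12.9072 − 9.68205 = 3.22511.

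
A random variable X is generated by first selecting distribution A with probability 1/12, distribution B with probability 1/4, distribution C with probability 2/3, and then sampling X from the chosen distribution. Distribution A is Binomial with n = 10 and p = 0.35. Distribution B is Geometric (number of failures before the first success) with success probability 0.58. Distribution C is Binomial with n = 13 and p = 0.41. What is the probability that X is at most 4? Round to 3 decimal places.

Conditional on each component, P(X ≤ 4): A: 0.751496; B: 0.986931; C: 0.32585.
By total probability, P(X ≤ 4) = 0.0833333·0.751496 + 0.25·0.986931 + 0.666667·0.32585 = 0.526591.

0.527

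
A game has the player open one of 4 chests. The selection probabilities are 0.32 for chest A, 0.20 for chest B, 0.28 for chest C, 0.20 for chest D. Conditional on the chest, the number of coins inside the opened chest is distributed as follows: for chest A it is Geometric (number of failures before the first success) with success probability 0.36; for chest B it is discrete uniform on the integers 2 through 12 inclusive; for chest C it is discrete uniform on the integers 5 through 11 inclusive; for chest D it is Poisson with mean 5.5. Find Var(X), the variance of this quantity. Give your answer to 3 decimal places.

Per component, A: μ=1.77778, E[X²]=8.09877; B: μ=7, E[X²]=59; C: μ=8, E[X²]=68; D: μ=5.5, E[X²]=35.75.
E[X] = 0.32·1.77778 + 0.2·7 + 0.28·8 + 0.2·5.5 = 5.30889.
E[X²] = 0.32·8.09877 + 0.2·59 + 0.28·68 + 0.2·35.75 = 40.5816.
Var(X) = E[X²] − (E[X])² = 40.5816 − 28.1843 = 12.3973.

12.397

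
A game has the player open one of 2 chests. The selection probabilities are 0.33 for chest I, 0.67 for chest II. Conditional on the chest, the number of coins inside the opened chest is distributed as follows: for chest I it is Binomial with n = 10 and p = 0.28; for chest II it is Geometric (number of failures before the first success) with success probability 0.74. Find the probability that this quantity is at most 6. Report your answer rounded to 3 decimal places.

Conditional on each chest, P(X ≤ 6): I: 0.992996; II: 0.99992.
By total probability, P(X ≤ 6) = 0.33·0.992996 + 0.67·0.99992 = 0.997635.

0.998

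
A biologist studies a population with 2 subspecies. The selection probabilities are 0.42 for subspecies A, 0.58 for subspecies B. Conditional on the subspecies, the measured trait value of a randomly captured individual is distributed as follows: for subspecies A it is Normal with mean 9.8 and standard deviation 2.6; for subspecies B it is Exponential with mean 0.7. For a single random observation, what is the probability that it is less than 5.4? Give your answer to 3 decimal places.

0.599

Conditional on each subspecies, P(X < 5.4): A: 0.0452937; B: 0.999554.
By total probability, P(X < 5.4) = 0.42·0.0452937 + 0.58·0.999554 = 0.598764.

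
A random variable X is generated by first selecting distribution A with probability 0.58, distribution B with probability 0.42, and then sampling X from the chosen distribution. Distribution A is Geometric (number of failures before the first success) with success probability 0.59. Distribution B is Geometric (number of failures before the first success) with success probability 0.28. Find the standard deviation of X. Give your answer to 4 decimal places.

2.3234

Per component, A: μ=0.694915, E[X²]=1.66073; B: μ=2.57143, E[X²]=15.7959.
E[X] = 0.58·0.694915 + 0.42·2.57143 = 1.48305.
E[X²] = 0.58·1.66073 + 0.42·15.7959 = 7.59751.
Var(X) = E[X²] − (E[X])² = 7.59751 − 2.19944 = 5.39807.
SD(X) = √5.39807 = 2.32337.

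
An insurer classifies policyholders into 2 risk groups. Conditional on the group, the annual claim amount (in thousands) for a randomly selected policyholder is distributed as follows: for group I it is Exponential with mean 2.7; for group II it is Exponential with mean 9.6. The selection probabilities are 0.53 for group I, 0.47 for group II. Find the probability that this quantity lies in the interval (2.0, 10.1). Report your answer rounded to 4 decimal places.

Conditional on each group, P(2.0 < X < 10.1): I: 0.453024; II: 0.462727.
By total probability, P(2.0 < X < 10.1) = 0.53·0.453024 + 0.47·0.462727 = 0.457584.

0.4576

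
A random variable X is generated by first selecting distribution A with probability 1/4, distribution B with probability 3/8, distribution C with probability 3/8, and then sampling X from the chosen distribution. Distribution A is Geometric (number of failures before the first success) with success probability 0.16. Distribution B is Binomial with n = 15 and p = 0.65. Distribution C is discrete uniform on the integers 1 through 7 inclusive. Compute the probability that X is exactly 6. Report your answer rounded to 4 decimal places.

0.0788

Conditional on each component, P(X = 6): A: 0.0562077; B: 0.0297507; C: 0.142857.
By total probability, P(X = 6) = 0.25·0.0562077 + 0.375·0.0297507 + 0.375·0.142857 = 0.0787798.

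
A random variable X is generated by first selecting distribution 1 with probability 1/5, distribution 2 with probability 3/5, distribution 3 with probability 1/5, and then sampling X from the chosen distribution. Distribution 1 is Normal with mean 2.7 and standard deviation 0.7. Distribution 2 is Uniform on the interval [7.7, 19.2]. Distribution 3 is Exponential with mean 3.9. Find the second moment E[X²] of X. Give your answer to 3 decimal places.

For each component E[X²] = Var + (mean)², giving 1: 7.78; 2: 191.923; 3: 30.42.
Overall E[X²] = 0.2·7.78 + 0.6·191.923 + 0.2·30.42 = 122.794.

122.794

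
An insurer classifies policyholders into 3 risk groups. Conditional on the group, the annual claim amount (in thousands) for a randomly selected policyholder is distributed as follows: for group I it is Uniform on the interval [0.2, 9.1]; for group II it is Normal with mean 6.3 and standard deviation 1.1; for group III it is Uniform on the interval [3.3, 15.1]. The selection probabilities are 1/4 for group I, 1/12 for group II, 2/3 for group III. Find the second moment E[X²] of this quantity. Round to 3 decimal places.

74.626

For each component E[X²] = Var + (mean)², giving I: 28.2233; II: 40.9; III: 96.2433.
Overall E[X²] = 0.25·28.2233 + 0.0833333·40.9 + 0.666667·96.2433 = 74.6264.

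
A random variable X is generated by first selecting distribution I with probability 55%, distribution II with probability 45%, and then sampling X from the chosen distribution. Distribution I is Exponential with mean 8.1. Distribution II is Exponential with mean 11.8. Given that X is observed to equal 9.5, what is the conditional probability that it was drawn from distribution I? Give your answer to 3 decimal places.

0.552

Likelihoods f(9.5 | ·): I: 0.0382083; II: 0.0378856.
Posterior ∝ prior × likelihood. Numerator for I: 0.55·0.0382083 = 0.0210145.
Normalizing constant: 0.55·0.0382083 + 0.45·0.0378856 = 0.0380631.
P(I | observation) = 0.0210145 / 0.0380631 = 0.552098.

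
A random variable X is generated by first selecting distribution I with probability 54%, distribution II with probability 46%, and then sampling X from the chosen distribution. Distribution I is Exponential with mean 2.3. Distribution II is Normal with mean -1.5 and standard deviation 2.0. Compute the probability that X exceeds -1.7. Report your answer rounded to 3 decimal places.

0.788

Conditional on each component, P(X > -1.7): I: 1; II: 0.539828.
By total probability, P(X > -1.7) = 0.54·1 + 0.46·0.539828 = 0.788321.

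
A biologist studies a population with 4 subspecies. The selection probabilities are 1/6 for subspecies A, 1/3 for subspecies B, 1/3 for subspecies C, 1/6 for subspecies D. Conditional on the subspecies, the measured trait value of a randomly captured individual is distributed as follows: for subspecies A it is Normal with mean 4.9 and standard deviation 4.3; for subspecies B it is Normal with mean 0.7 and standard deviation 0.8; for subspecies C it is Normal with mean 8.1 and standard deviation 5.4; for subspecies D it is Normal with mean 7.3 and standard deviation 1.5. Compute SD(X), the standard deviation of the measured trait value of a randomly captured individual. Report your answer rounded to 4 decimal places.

Per component, A: μ=4.9, E[X²]=42.5; B: μ=0.7, E[X²]=1.13; C: μ=8.1, E[X²]=94.77; D: μ=7.3, E[X²]=55.54.
E[X] = 0.166667·4.9 + 0.333333·0.7 + 0.333333·8.1 + 0.166667·7.3 = 4.96667.
E[X²] = 0.166667·42.5 + 0.333333·1.13 + 0.333333·94.77 + 0.166667·55.54 = 48.3067.
Var(X) = E[X²] − (E[X])² = 48.3067 − 24.6678 = 23.6389.
SD(X) = √23.6389 = 4.86198.

4.8620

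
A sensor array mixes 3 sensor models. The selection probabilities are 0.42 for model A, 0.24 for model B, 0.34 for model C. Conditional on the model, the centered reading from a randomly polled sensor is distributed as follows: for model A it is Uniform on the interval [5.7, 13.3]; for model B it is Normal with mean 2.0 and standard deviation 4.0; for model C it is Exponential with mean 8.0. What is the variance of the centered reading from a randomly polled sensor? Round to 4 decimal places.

36.5505

Per component, A: μ=9.5, E[X²]=95.0633; B: μ=2, E[X²]=20; C: μ=8, E[X²]=128.
E[X] = 0.42·9.5 + 0.24·2 + 0.34·8 = 7.19.
E[X²] = 0.42·95.0633 + 0.24·20 + 0.34·128 = 88.2466.
Var(X) = E[X²] − (E[X])² = 88.2466 − 51.6961 = 36.5505.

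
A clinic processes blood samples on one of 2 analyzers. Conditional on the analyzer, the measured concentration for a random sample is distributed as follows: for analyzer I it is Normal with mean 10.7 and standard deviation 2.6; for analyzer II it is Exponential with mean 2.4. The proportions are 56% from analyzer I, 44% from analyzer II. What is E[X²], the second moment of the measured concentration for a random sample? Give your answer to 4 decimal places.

For each component E[X²] = Var + (mean)², giving I: 121.25; II: 11.52.
Overall E[X²] = 0.56·121.25 + 0.44·11.52 = 72.9688.

72.9688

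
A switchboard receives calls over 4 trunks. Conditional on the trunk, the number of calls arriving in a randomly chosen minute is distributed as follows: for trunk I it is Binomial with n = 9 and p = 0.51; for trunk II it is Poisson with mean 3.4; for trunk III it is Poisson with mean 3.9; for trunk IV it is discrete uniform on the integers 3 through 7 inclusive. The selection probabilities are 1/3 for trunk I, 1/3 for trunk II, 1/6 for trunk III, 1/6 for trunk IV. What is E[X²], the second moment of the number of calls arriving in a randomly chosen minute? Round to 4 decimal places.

20.4441

For each component E[X²] = Var + (mean)², giving I: 23.3172; II: 14.96; III: 19.11; IV: 27.
Overall E[X²] = 0.333333·23.3172 + 0.333333·14.96 + 0.166667·19.11 + 0.166667·27 = 20.4441.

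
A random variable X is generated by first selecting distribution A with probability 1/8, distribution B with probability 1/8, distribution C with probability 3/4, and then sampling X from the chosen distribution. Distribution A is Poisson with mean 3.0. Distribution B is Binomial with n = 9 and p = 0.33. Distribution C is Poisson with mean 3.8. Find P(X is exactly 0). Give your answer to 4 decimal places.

Conditional on each component, P(X = 0): A: 0.0497871; B: 0.0272065; C: 0.0223708.
By total probability, P(X = 0) = 0.125·0.0497871 + 0.125·0.0272065 + 0.75·0.0223708 = 0.0264023.

0.0264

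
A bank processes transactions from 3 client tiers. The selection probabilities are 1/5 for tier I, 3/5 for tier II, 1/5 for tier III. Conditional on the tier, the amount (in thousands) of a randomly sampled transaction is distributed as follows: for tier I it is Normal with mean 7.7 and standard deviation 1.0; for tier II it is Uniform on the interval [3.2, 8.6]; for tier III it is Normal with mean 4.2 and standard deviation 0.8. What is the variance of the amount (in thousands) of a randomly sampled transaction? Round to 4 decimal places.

3.0116

Per component, I: μ=7.7, E[X²]=60.29; II: μ=5.9, E[X²]=37.24; III: μ=4.2, E[X²]=18.28.
E[X] = 0.2·7.7 + 0.6·5.9 + 0.2·4.2 = 5.92.
E[X²] = 0.2·60.29 + 0.6·37.24 + 0.2·18.28 = 38.058.
Var(X) = E[X²] − (E[X])² = 38.058 − 35.0464 = 3.0116.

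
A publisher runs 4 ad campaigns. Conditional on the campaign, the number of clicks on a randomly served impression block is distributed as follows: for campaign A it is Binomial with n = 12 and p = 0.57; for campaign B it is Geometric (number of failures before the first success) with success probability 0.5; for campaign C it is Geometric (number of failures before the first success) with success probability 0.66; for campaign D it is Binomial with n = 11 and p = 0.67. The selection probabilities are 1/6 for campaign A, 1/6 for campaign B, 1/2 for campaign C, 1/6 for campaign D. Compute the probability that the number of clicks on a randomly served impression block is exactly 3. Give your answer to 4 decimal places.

Conditional on each campaign, P(X = 3): A: 0.0204769; B: 0.0625; C: 0.0259406; D: 0.00697943.
By total probability, P(X = 3) = 0.166667·0.0204769 + 0.166667·0.0625 + 0.5·0.0259406 + 0.166667·0.00697943 = 0.027963.

0.0280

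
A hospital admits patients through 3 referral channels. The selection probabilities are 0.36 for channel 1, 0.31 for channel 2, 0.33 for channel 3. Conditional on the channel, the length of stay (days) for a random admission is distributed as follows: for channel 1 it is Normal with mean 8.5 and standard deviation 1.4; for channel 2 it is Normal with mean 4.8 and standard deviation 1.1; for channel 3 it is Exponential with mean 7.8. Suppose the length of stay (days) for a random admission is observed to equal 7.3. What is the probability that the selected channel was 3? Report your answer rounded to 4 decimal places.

0.1726

Likelihoods f(7.3 | ·): 1: 0.197354; 2: 0.0274087; 3: 0.0502864.
Posterior ∝ prior × likelihood. Numerator for 3: 0.33·0.0502864 = 0.0165945.
Normalizing constant: 0.36·0.197354 + 0.31·0.0274087 + 0.33·0.0502864 = 0.0961385.
P(3 | observation) = 0.0165945 / 0.0961385 = 0.17261.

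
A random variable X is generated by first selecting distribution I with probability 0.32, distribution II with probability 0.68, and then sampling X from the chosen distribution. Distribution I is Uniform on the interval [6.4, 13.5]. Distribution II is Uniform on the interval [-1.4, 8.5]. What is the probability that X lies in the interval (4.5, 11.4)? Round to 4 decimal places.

Conditional on each component, P(4.5 < X < 11.4): I: 0.704225; II: 0.40404.
By total probability, P(4.5 < X < 11.4) = 0.32·0.704225 + 0.68·0.40404 = 0.5001.

0.5001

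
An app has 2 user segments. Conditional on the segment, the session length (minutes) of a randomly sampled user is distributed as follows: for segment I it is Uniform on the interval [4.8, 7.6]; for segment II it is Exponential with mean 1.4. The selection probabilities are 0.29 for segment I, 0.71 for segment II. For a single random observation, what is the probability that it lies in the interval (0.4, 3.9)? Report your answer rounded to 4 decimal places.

Conditional on each segment, P(0.4 < X < 3.9): I: 0; II: 0.689792.
By total probability, P(0.4 < X < 3.9) = 0.29·0 + 0.71·0.689792 = 0.489753.

0.4898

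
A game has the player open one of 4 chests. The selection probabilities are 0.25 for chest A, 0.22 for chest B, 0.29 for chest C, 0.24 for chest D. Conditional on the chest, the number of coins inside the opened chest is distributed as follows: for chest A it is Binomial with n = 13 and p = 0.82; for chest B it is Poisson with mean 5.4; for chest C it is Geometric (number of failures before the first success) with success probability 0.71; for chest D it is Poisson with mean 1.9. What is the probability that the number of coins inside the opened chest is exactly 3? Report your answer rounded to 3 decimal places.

Conditional on each chest, P(X = 3): A: 5.63031e-06; B: 0.118533; C: 0.0173162; D: 0.170982.
By total probability, P(X = 3) = 0.25·5.63031e-06 + 0.22·0.118533 + 0.29·0.0173162 + 0.24·0.170982 = 0.072136.

0.072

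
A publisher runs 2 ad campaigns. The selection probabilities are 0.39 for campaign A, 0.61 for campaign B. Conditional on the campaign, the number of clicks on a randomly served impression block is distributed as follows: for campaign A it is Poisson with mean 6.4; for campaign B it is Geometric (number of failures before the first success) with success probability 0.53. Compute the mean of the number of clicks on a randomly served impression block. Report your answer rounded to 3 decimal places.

3.037

Component means — A: 6.4; B: 0.886792.
E[X] = 0.39·6.4 + 0.61·0.886792 = 3.03694.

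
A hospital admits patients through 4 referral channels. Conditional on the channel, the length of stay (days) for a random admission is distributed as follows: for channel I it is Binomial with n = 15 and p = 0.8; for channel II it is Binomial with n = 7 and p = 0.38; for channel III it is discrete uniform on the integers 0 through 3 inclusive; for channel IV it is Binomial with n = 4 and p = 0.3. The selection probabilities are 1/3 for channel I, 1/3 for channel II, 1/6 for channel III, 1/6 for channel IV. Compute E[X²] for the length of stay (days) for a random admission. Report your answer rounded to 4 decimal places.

For each component E[X²] = Var + (mean)², giving I: 146.4; II: 8.7248; III: 3.5; IV: 2.28.
Overall E[X²] = 0.333333·146.4 + 0.333333·8.7248 + 0.166667·3.5 + 0.166667·2.28 = 52.6716.

52.6716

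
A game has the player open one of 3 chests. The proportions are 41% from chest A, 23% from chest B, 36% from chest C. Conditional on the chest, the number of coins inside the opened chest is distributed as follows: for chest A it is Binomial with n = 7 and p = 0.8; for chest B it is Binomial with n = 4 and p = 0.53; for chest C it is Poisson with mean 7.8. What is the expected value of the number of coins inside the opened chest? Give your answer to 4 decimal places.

5.5916

Component means — A: 5.6; B: 2.12; C: 7.8.
E[X] = 0.41·5.6 + 0.23·2.12 + 0.36·7.8 = 5.5916.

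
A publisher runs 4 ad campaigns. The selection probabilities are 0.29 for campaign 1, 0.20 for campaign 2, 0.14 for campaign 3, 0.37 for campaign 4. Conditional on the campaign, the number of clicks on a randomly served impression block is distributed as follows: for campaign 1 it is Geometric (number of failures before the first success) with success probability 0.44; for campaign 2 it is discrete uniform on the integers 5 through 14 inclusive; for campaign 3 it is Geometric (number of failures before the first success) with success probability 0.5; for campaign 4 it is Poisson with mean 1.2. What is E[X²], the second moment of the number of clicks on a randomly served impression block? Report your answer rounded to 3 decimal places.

For each component E[X²] = Var + (mean)², giving 1: 4.5124; 2: 98.5; 3: 3; 4: 2.64.
Overall E[X²] = 0.29·4.5124 + 0.2·98.5 + 0.14·3 + 0.37·2.64 = 22.4054.

22.405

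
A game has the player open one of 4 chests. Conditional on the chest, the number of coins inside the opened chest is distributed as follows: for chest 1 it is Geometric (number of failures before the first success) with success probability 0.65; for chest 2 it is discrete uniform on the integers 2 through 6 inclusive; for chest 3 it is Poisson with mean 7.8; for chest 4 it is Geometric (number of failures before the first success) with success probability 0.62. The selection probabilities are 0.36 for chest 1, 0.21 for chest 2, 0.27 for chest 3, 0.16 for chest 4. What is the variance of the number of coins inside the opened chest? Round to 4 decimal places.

12.4496

Per component, 1: μ=0.538462, E[X²]=1.11834; 2: μ=4, E[X²]=18; 3: μ=7.8, E[X²]=68.64; 4: μ=0.612903, E[X²]=1.3642.
E[X] = 0.36·0.538462 + 0.21·4 + 0.27·7.8 + 0.16·0.612903 = 3.23791.
E[X²] = 0.36·1.11834 + 0.21·18 + 0.27·68.64 + 0.16·1.3642 = 22.9337.
Var(X) = E[X²] − (E[X])² = 22.9337 − 10.4841 = 12.4496.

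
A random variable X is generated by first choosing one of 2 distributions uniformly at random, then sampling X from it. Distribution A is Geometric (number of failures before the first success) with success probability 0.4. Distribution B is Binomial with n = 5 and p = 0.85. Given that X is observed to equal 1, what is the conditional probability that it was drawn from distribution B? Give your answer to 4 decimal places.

Likelihoods P(X=1 | ·): A: 0.24; B: 0.00215156.
Posterior ∝ prior × likelihood. Numerator for B: 0.5·0.00215156 = 0.00107578.
Normalizing constant: 0.5·0.24 + 0.5·0.00215156 = 0.121076.
P(B | observation) = 0.00107578 / 0.121076 = 0.00888519.

0.0089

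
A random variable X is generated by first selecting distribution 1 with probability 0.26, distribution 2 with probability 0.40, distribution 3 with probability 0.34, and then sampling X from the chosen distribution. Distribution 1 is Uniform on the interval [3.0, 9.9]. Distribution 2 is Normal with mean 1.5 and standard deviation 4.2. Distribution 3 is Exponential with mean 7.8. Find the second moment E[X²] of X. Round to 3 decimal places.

61.175

For each component E[X²] = Var + (mean)², giving 1: 45.57; 2: 19.89; 3: 121.68.
Overall E[X²] = 0.26·45.57 + 0.4·19.89 + 0.34·121.68 = 61.1754.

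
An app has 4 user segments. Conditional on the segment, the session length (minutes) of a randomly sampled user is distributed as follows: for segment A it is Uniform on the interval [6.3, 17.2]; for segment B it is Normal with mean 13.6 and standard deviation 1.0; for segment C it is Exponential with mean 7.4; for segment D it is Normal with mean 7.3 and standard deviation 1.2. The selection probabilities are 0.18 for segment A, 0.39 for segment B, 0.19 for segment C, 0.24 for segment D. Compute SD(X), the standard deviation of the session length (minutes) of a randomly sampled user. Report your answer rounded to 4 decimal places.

4.6075

Per component, A: μ=11.75, E[X²]=147.963; B: μ=13.6, E[X²]=185.96; C: μ=7.4, E[X²]=109.52; D: μ=7.3, E[X²]=54.73.
E[X] = 0.18·11.75 + 0.39·13.6 + 0.19·7.4 + 0.24·7.3 = 10.577.
E[X²] = 0.18·147.963 + 0.39·185.96 + 0.19·109.52 + 0.24·54.73 = 133.102.
Var(X) = E[X²] − (E[X])² = 133.102 − 111.873 = 21.2289.
SD(X) = √21.2289 = 4.60748.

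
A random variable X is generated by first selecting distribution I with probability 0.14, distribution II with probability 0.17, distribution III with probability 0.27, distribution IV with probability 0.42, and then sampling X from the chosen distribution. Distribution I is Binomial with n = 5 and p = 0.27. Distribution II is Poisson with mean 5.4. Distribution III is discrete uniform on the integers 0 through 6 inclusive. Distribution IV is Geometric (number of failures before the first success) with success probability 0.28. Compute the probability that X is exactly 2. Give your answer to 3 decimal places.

Conditional on each component, P(X = 2): I: 0.283593; II: 0.0658518; III: 0.142857; IV: 0.145152.
By total probability, P(X = 2) = 0.14·0.283593 + 0.17·0.0658518 + 0.27·0.142857 + 0.42·0.145152 = 0.150433.

0.150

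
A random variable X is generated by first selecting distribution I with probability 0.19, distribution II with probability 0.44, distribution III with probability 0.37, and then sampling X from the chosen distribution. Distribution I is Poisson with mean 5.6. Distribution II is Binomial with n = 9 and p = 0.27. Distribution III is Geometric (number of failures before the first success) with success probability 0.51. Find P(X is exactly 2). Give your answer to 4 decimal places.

0.1839

Conditional on each component, P(X = 2): I: 0.0579825; II: 0.289928; III: 0.122451.
By total probability, P(X = 2) = 0.19·0.0579825 + 0.44·0.289928 + 0.37·0.122451 = 0.183892.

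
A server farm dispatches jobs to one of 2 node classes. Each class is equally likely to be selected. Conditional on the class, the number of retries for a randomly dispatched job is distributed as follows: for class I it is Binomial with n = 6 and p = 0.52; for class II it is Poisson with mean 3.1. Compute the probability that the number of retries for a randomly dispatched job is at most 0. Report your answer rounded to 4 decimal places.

Conditional on each class, P(X ≤ 0): I: 0.0122306; II: 0.0450492.
By total probability, P(X ≤ 0) = 0.5·0.0122306 + 0.5·0.0450492 = 0.0286399.

0.0286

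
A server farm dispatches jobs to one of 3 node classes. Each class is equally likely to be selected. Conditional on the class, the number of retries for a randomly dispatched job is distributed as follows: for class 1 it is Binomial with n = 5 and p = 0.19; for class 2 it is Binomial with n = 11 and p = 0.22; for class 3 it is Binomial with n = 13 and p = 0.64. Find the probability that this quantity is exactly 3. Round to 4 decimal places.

0.0962

Conditional on each class, P(X = 3): 1: 0.0450019; 2: 0.240718; 3: 0.00274114.
By total probability, P(X = 3) = 0.333333·0.0450019 + 0.333333·0.240718 + 0.333333·0.00274114 = 0.0961537.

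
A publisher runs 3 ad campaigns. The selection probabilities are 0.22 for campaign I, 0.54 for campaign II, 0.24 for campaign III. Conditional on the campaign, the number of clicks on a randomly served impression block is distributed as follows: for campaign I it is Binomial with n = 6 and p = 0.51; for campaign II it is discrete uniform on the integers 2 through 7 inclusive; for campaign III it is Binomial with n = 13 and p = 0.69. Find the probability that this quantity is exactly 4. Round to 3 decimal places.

Conditional on each campaign, P(X = 4): I: 0.243649; II: 0.166667; III: 0.00428507.
By total probability, P(X = 4) = 0.22·0.243649 + 0.54·0.166667 + 0.24·0.00428507 = 0.144631.

0.145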